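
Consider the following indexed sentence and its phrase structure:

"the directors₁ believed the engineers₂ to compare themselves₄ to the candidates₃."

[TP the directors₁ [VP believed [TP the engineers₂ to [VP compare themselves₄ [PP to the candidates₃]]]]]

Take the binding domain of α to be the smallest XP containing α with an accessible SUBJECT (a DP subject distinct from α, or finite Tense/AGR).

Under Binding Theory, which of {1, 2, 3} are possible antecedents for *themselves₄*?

*themselves* is an anaphor, so Principle A applies: it must be bound in its binding domain.
Binding domain of *themselves₄*: the embedded TP, whose subject is the engineers₂.
*the directors₁* c-commands the anaphor but is outside its binding domain → cannot satisfy Principle A.
*the engineers₂* c-commands the anaphor within its binding domain → licit binder.
*the candidates₃* does not c-command the anaphor → cannot bind it.

{2}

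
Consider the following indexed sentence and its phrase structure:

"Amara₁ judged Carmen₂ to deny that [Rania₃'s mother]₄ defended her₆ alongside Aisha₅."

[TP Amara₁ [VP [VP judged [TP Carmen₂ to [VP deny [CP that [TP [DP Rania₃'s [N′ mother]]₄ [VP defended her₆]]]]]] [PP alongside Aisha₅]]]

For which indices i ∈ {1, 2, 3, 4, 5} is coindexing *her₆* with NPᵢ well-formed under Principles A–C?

{1, 2, 3, 5}

*her* is a pronoun, so Principle B applies: it must be free in its binding domain.
Binding domain of *her₆*: the embedded TP, whose subject is [Rania₃'s mother]₄.
*Amara₁* c-commands the pronoun but from outside its binding domain, and is not c-commanded by it → coindexation permitted.
*Carmen₂* c-commands the pronoun but from outside its binding domain, and is not c-commanded by it → coindexation permitted.
*Rania₃* and the pronoun do not c-command one another → neither Principle B nor Principle C is at stake; coindexation permitted.
*[Rania₃'s mother]₄* c-commands the pronoun within its binding domain → coindexation would violate Principle B.
*Aisha₅* and the pronoun do not c-command one another → neither Principle B nor Principle C is at stake; coindexation permitted.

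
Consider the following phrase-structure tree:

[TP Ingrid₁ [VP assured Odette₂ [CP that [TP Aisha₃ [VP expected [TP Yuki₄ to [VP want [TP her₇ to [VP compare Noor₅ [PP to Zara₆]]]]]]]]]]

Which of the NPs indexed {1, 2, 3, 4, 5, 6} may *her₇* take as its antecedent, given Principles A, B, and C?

*her* is a pronoun, so Principle B applies: it must be free in its binding domain.
Binding domain of *her₇*: the embedded TP, whose subject is Yuki₄.
*Ingrid₁* c-commands the pronoun but from outside its binding domain, and is not c-commanded by it → coindexation permitted.
*Odette₂* c-commands the pronoun but from outside its binding domain, and is not c-commanded by it → coindexation permitted.
*Aisha₃* c-commands the pronoun but from outside its binding domain, and is not c-commanded by it → coindexation permitted.
*Yuki₄* c-commands the pronoun within its binding domain → coindexation would violate Principle B.
*Noor₅*: the pronoun c-commands this R-expression → coindexation would violate Principle C on *Noor₅*.
*Zara₆*: the pronoun c-commands this R-expression → coindexation would violate Principle C on *Zara₆*.

{1, 2, 3}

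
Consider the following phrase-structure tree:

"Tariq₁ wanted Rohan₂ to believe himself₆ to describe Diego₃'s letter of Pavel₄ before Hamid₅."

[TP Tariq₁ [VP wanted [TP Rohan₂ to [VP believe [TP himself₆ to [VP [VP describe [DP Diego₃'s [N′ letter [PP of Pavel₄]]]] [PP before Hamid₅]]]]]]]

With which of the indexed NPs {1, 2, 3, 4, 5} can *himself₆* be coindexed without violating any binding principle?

*himself* is an anaphor, so Principle A applies: it must be bound in its binding domain.
Binding domain of *himself₆*: the embedded TP, whose subject is Rohan₂.
*Tariq₁* c-commands the anaphor but is outside its binding domain → cannot satisfy Principle A.
*Rohan₂* c-commands the anaphor within its binding domain → licit binder.
*Diego₃* does not c-command the anaphor → cannot bind it.
*Pavel₄* does not c-command the anaphor → cannot bind it.
*Hamid₅* does not c-command the anaphor → cannot bind it.

{2}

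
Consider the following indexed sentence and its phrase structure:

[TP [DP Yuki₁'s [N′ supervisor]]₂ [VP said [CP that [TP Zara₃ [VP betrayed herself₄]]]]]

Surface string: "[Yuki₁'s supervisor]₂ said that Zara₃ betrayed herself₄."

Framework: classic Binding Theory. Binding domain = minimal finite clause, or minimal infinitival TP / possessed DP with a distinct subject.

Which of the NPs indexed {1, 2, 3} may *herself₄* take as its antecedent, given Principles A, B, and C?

*herself* is an anaphor, so Principle A applies: it must be bound in its binding domain.
Binding domain of *herself₄*: the embedded TP, whose subject is Zara₃.
*Yuki₁* does not c-command the anaphor → cannot bind it.
*[Yuki₁'s supervisor]₂* c-commands the anaphor but is outside its binding domain → cannot satisfy Principle A.
*Zara₃* c-commands the anaphor within its binding domain → licit binder.

{3}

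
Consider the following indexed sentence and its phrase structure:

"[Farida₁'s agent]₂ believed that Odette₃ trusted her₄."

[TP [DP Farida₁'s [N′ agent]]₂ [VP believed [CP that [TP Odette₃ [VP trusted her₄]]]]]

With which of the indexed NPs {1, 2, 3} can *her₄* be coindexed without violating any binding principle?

{1, 2}

*her* is a pronoun, so Principle B applies: it must be free in its binding domain.
Binding domain of *her₄*: the embedded TP, whose subject is Odette₃.
*Farida₁* and the pronoun do not c-command one another → neither Principle B nor Principle C is at stake; coindexation permitted.
*[Farida₁'s agent]₂* c-commands the pronoun but from outside its binding domain, and is not c-commanded by it → coindexation permitted.
*Odette₃* c-commands the pronoun within its binding domain → coindexation would violate Principle B.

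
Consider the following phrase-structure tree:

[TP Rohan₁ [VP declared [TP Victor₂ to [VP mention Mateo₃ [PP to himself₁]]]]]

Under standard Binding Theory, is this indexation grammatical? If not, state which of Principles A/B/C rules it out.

Principle A

The two coindexed NPs are *Rohan₁* and *himself₁*.
*himself₁* is an anaphor. Principle A requires it to be bound within its binding domain — the embedded TP, whose subject is Victor₂.
Within that domain it is c-commanded by *Victor₂*, *Mateo₃*, none of which share its index.
*Rohan₁* does c-command the anaphor, but from outside its binding domain.
The anaphor is unbound in its domain → Principle A violation.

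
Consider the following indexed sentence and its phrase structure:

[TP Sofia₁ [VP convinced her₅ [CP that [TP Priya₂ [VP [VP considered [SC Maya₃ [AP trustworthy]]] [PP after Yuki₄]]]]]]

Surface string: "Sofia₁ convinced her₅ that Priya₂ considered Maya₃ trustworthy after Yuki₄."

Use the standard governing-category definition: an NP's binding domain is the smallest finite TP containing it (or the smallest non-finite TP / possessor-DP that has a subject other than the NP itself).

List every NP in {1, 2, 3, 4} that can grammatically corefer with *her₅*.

none

*her* is a pronoun, so Principle B applies: it must be free in its binding domain.
Binding domain of *her₅*: the matrix TP, whose subject is Sofia₁.
*Sofia₁* c-commands the pronoun within its binding domain → coindexation would violate Principle B.
*Priya₂*: the pronoun c-commands this R-expression → coindexation would violate Principle C on *Priya₂*.
*Maya₃*: the pronoun c-commands this R-expression → coindexation would violate Principle C on *Maya₃*.
*Yuki₄*: the pronoun c-commands this R-expression → coindexation would violate Principle C on *Yuki₄*.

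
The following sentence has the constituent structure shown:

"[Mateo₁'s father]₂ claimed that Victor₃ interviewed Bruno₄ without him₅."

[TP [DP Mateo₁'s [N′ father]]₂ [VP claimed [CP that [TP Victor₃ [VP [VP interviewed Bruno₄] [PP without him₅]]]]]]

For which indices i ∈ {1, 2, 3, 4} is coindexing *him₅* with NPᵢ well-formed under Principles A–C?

*him* is a pronoun, so Principle B applies: it must be free in its binding domain.
Binding domain of *him₅*: the embedded TP, whose subject is Victor₃.
*Mateo₁* and the pronoun do not c-command one another → neither Principle B nor Principle C is at stake; coindexation permitted.
*[Mateo₁'s father]₂* c-commands the pronoun but from outside its binding domain, and is not c-commanded by it → coindexation permitted.
*Victor₃* c-commands the pronoun within its binding domain → coindexation would violate Principle B.
*Bruno₄* and the pronoun do not c-command one another → neither Principle B nor Principle C is at stake; coindexation permitted.

{1, 2, 4}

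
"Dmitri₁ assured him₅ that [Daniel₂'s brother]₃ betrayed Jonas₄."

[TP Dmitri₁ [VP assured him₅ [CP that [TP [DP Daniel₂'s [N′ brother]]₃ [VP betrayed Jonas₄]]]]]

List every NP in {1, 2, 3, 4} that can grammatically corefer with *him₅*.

none

*him* is a pronoun, so Principle B applies: it must be free in its binding domain.
Binding domain of *him₅*: the matrix TP, whose subject is Dmitri₁.
*Dmitri₁* c-commands the pronoun within its binding domain → coindexation would violate Principle B.
*Daniel₂*: the pronoun c-commands this R-expression → coindexation would violate Principle C on *Daniel₂*.
*[Daniel₂'s brother]₃*: the pronoun c-commands this R-expression → coindexation would violate Principle C on *[Daniel₂'s brother]₃*.
*Jonas₄*: the pronoun c-commands this R-expression → coindexation would violate Principle C on *Jonas₄*.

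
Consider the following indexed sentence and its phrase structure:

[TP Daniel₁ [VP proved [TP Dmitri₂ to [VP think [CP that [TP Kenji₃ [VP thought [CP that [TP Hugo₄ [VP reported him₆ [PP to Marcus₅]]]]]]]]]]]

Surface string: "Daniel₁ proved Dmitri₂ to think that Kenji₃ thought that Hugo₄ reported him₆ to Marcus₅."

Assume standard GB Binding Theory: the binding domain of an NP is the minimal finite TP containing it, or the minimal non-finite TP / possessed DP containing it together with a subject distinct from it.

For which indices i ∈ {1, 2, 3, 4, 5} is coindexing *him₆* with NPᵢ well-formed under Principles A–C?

*him* is a pronoun, so Principle B applies: it must be free in its binding domain.
Binding domain of *him₆*: the embedded TP, whose subject is Hugo₄.
*Daniel₁* c-commands the pronoun but from outside its binding domain, and is not c-commanded by it → coindexation permitted.
*Dmitri₂* c-commands the pronoun but from outside its binding domain, and is not c-commanded by it → coindexation permitted.
*Kenji₃* c-commands the pronoun but from outside its binding domain, and is not c-commanded by it → coindexation permitted.
*Hugo₄* c-commands the pronoun within its binding domain → coindexation would violate Principle B.
*Marcus₅*: the pronoun c-commands this R-expression → coindexation would violate Principle C on *Marcus₅*.

{1, 2, 3}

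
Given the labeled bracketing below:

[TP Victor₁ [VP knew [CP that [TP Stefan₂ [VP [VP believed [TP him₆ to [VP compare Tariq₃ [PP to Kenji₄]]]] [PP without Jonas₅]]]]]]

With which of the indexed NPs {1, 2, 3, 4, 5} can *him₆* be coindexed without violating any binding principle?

{1, 5}

*him* is a pronoun, so Principle B applies: it must be free in its binding domain.
Binding domain of *him₆*: the embedded TP, whose subject is Stefan₂.
*Victor₁* c-commands the pronoun but from outside its binding domain, and is not c-commanded by it → coindexation permitted.
*Stefan₂* c-commands the pronoun within its binding domain → coindexation would violate Principle B.
*Tariq₃*: the pronoun c-commands this R-expression → coindexation would violate Principle C on *Tariq₃*.
*Kenji₄*: the pronoun c-commands this R-expression → coindexation would violate Principle C on *Kenji₄*.
*Jonas₅* and the pronoun do not c-command one another → neither Principle B nor Principle C is at stake; coindexation permitted.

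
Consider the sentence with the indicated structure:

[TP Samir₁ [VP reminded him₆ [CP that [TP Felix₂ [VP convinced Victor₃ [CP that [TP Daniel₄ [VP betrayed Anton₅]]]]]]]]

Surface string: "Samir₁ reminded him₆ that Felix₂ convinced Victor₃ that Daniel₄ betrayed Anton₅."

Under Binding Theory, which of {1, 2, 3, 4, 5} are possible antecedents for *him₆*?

none

*him* is a pronoun, so Principle B applies: it must be free in its binding domain.
Binding domain of *him₆*: the matrix TP, whose subject is Samir₁.
*Samir₁* c-commands the pronoun within its binding domain → coindexation would violate Principle B.
*Felix₂*: the pronoun c-commands this R-expression → coindexation would violate Principle C on *Felix₂*.
*Victor₃*: the pronoun c-commands this R-expression → coindexation would violate Principle C on *Victor₃*.
*Daniel₄*: the pronoun c-commands this R-expression → coindexation would violate Principle C on *Daniel₄*.
*Anton₅*: the pronoun c-commands this R-expression → coindexation would violate Principle C on *Anton₅*.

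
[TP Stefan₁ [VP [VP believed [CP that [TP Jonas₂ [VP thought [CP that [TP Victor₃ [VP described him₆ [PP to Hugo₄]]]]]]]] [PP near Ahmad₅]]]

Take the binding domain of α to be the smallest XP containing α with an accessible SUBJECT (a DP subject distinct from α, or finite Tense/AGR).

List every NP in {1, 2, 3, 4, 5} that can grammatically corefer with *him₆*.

*him* is a pronoun, so Principle B applies: it must be free in its binding domain.
Binding domain of *him₆*: the embedded TP, whose subject is Victor₃.
*Stefan₁* c-commands the pronoun but from outside its binding domain, and is not c-commanded by it → coindexation permitted.
*Jonas₂* c-commands the pronoun but from outside its binding domain, and is not c-commanded by it → coindexation permitted.
*Victor₃* c-commands the pronoun within its binding domain → coindexation would violate Principle B.
*Hugo₄*: the pronoun c-commands this R-expression → coindexation would violate Principle C on *Hugo₄*.
*Ahmad₅* and the pronoun do not c-command one another → neither Principle B nor Principle C is at stake; coindexation permitted.

{1, 2, 5}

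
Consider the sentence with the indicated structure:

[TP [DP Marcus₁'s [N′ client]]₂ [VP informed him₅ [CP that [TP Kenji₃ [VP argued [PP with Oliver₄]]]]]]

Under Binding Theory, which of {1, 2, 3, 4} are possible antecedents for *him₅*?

*him* is a pronoun, so Principle B applies: it must be free in its binding domain.
Binding domain of *him₅*: the matrix TP, whose subject is [Marcus₁'s client]₂.
*Marcus₁* and the pronoun do not c-command one another → neither Principle B nor Principle C is at stake; coindexation permitted.
*[Marcus₁'s client]₂* c-commands the pronoun within its binding domain → coindexation would violate Principle B.
*Kenji₃*: the pronoun c-commands this R-expression → coindexation would violate Principle C on *Kenji₃*.
*Oliver₄*: the pronoun c-commands this R-expression → coindexation would violate Principle C on *Oliver₄*.

{1}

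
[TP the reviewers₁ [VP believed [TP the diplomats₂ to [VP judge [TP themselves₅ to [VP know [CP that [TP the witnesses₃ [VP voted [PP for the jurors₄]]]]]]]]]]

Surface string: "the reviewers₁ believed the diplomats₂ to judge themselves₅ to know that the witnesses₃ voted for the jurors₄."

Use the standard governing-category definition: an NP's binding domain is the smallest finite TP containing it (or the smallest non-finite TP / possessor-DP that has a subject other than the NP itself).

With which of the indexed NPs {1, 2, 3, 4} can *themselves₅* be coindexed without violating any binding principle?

*themselves* is an anaphor, so Principle A applies: it must be bound in its binding domain.
Binding domain of *themselves₅*: the embedded TP, whose subject is the diplomats₂.
*the reviewers₁* c-commands the anaphor but is outside its binding domain → cannot satisfy Principle A.
*the diplomats₂* c-commands the anaphor within its binding domain → licit binder.
*the witnesses₃* does not c-command the anaphor → cannot bind it.
*the jurors₄* does not c-command the anaphor → cannot bind it.

{2}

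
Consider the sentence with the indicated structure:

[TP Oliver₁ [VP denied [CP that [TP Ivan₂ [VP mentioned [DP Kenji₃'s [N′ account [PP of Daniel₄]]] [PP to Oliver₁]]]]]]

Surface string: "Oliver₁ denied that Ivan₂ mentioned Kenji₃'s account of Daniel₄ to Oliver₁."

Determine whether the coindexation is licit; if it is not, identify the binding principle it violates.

The two coindexed NPs are *Oliver₁* (the lower occurrence) and *Oliver₁* (the higher occurrence).
*Oliver₁* (the lower occurrence) is an R-expression. Principle C requires it to be free everywhere.
*Oliver₁* (the higher occurrence) c-commands it and carries the same index.
The R-expression is bound → Principle C violation.

Principle C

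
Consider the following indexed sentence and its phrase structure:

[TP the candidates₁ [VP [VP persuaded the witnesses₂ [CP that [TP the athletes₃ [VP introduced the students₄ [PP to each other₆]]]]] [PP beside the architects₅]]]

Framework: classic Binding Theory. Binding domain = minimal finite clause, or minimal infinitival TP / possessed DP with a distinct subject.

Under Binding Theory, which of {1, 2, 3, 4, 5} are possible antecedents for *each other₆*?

*each other* is an anaphor, so Principle A applies: it must be bound in its binding domain.
Binding domain of *each other₆*: the embedded TP, whose subject is the athletes₃.
*the candidates₁* c-commands the anaphor but is outside its binding domain → cannot satisfy Principle A.
*the witnesses₂* c-commands the anaphor but is outside its binding domain → cannot satisfy Principle A.
*the athletes₃* c-commands the anaphor within its binding domain → licit binder.
*the students₄* c-commands the anaphor within its binding domain → licit binder.
*the architects₅* does not c-command the anaphor → cannot bind it.

{3, 4}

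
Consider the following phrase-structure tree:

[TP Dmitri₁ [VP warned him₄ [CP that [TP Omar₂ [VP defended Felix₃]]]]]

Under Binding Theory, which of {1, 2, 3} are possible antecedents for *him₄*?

none

*him* is a pronoun, so Principle B applies: it must be free in its binding domain.
Binding domain of *him₄*: the matrix TP, whose subject is Dmitri₁.
*Dmitri₁* c-commands the pronoun within its binding domain → coindexation would violate Principle B.
*Omar₂*: the pronoun c-commands this R-expression → coindexation would violate Principle C on *Omar₂*.
*Felix₃*: the pronoun c-commands this R-expression → coindexation would violate Principle C on *Felix₃*.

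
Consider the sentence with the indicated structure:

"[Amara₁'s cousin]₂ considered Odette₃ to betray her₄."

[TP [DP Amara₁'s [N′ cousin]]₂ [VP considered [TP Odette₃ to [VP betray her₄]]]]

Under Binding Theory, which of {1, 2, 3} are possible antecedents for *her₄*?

{1, 2}

*her* is a pronoun, so Principle B applies: it must be free in its binding domain.
Binding domain of *her₄*: the embedded TP, whose subject is Odette₃.
*Amara₁* and the pronoun do not c-command one another → neither Principle B nor Principle C is at stake; coindexation permitted.
*[Amara₁'s cousin]₂* c-commands the pronoun but from outside its binding domain, and is not c-commanded by it → coindexation permitted.
*Odette₃* c-commands the pronoun within its binding domain → coindexation would violate Principle B.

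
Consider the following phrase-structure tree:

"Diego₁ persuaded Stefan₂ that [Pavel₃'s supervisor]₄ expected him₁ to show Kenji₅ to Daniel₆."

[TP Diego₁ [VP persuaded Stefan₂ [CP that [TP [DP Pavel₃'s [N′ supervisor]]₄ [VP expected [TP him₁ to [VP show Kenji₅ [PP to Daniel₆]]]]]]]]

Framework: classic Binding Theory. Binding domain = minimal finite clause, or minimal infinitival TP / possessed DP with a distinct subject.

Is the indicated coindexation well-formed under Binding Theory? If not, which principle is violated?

The two coindexed NPs are *Diego₁* and *him₁*.
*him₁* is a pronoun; its binding domain is the embedded TP, whose subject is [Pavel₃'s supervisor]₄. Within that domain it is c-commanded only by *[Pavel₃'s supervisor]₄*, which carries a different index — the pronoun is free locally, so Principle B holds.
*Diego₁* is an R-expression; *him₁* does not c-command it, and no other NP shares its index, so Principle C is satisfied.
All principles are respected.

grammatical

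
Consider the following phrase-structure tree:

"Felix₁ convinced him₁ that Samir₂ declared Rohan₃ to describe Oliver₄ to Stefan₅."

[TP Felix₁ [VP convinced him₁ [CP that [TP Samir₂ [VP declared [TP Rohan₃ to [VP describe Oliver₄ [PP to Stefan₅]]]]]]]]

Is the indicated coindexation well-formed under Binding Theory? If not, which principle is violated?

Principle B

The two coindexed NPs are *Felix₁* and *him₁*.
*him₁* is a pronoun. Its binding domain is the matrix TP, whose subject is Felix₁.
*Felix₁* c-commands it within that domain and carries the same index.
The pronoun is locally bound → Principle B violation.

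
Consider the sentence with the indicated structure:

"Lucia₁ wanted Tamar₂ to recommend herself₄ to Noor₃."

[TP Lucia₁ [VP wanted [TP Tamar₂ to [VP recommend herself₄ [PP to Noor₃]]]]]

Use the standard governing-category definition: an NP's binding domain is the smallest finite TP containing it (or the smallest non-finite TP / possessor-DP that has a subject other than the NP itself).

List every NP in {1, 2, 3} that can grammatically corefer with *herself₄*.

*herself* is an anaphor, so Principle A applies: it must be bound in its binding domain.
Binding domain of *herself₄*: the embedded TP, whose subject is Tamar₂.
*Lucia₁* c-commands the anaphor but is outside its binding domain → cannot satisfy Principle A.
*Tamar₂* c-commands the anaphor within its binding domain → licit binder.
*Noor₃* does not c-command the anaphor → cannot bind it.

{2}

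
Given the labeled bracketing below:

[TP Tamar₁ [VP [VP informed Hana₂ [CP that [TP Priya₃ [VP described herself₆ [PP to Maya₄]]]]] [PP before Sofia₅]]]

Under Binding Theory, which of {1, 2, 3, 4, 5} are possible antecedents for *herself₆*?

*herself* is an anaphor, so Principle A applies: it must be bound in its binding domain.
Binding domain of *herself₆*: the embedded TP, whose subject is Priya₃.
*Tamar₁* c-commands the anaphor but is outside its binding domain → cannot satisfy Principle A.
*Hana₂* c-commands the anaphor but is outside its binding domain → cannot satisfy Principle A.
*Priya₃* c-commands the anaphor within its binding domain → licit binder.
*Maya₄* does not c-command the anaphor → cannot bind it.
*Sofia₅* does not c-command the anaphor → cannot bind it.

{3}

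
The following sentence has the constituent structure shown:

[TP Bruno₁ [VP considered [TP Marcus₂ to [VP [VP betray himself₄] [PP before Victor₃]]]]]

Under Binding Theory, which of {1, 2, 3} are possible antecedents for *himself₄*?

{2}

*himself* is an anaphor, so Principle A applies: it must be bound in its binding domain.
Binding domain of *himself₄*: the embedded TP, whose subject is Marcus₂.
*Bruno₁* c-commands the anaphor but is outside its binding domain → cannot satisfy Principle A.
*Marcus₂* c-commands the anaphor within its binding domain → licit binder.
*Victor₃* does not c-command the anaphor → cannot bind it.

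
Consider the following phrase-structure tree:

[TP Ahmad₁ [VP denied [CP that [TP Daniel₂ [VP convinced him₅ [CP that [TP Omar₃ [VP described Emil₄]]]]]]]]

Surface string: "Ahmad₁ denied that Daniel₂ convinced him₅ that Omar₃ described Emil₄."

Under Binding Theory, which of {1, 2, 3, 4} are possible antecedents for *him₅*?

{1}

*him* is a pronoun, so Principle B applies: it must be free in its binding domain.
Binding domain of *him₅*: the embedded TP, whose subject is Daniel₂.
*Ahmad₁* c-commands the pronoun but from outside its binding domain, and is not c-commanded by it → coindexation permitted.
*Daniel₂* c-commands the pronoun within its binding domain → coindexation would violate Principle B.
*Omar₃*: the pronoun c-commands this R-expression → coindexation would violate Principle C on *Omar₃*.
*Emil₄*: the pronoun c-commands this R-expression → coindexation would violate Principle C on *Emil₄*.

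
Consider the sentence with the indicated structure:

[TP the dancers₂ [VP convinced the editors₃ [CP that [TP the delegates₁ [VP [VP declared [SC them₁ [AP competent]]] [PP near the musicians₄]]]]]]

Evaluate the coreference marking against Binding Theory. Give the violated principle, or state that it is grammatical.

Principle B

The two coindexed NPs are *the delegates₁* and *them₁*.
*them₁* is a pronoun. Its binding domain is the embedded TP, whose subject is the delegates₁.
*the delegates₁* c-commands it within that domain and carries the same index.
The pronoun is locally bound → Principle B violation.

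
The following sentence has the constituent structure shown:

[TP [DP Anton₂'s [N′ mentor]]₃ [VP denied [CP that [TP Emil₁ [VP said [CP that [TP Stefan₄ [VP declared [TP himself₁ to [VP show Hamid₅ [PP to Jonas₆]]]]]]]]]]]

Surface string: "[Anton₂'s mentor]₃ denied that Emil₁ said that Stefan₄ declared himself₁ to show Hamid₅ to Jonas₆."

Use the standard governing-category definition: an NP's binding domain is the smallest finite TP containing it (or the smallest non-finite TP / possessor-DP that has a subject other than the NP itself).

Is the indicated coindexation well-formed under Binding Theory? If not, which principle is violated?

The two coindexed NPs are *Emil₁* and *himself₁*.
*himself₁* is an anaphor. Principle A requires it to be bound within its binding domain — the embedded TP, whose subject is Stefan₄.
Within that domain it is c-commanded by *Stefan₄*, which does not share its index.
*Emil₁* does c-command the anaphor, but from outside its binding domain.
The anaphor is unbound in its domain → Principle A violation.

Principle A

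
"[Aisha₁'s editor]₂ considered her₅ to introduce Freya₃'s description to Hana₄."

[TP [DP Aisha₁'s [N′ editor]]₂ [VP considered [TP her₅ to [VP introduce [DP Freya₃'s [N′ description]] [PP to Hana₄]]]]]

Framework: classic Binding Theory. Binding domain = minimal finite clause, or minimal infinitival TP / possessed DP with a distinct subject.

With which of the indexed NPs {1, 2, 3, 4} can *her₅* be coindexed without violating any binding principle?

{1}

*her* is a pronoun, so Principle B applies: it must be free in its binding domain.
Binding domain of *her₅*: the matrix TP, whose subject is [Aisha₁'s editor]₂.
*Aisha₁* and the pronoun do not c-command one another → neither Principle B nor Principle C is at stake; coindexation permitted.
*[Aisha₁'s editor]₂* c-commands the pronoun within its binding domain → coindexation would violate Principle B.
*Freya₃*: the pronoun c-commands this R-expression → coindexation would violate Principle C on *Freya₃*.
*Hana₄*: the pronoun c-commands this R-expression → coindexation would violate Principle C on *Hana₄*.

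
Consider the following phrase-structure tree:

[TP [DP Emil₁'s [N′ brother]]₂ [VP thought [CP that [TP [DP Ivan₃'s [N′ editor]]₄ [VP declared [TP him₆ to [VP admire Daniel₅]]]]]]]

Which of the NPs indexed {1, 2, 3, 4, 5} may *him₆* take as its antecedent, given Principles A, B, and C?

{1, 2, 3}

*him* is a pronoun, so Principle B applies: it must be free in its binding domain.
Binding domain of *him₆*: the embedded TP, whose subject is [Ivan₃'s editor]₄.
*Emil₁* and the pronoun do not c-command one another → neither Principle B nor Principle C is at stake; coindexation permitted.
*[Emil₁'s brother]₂* c-commands the pronoun but from outside its binding domain, and is not c-commanded by it → coindexation permitted.
*Ivan₃* and the pronoun do not c-command one another → neither Principle B nor Principle C is at stake; coindexation permitted.
*[Ivan₃'s editor]₄* c-commands the pronoun within its binding domain → coindexation would violate Principle B.
*Daniel₅*: the pronoun c-commands this R-expression → coindexation would violate Principle C on *Daniel₅*.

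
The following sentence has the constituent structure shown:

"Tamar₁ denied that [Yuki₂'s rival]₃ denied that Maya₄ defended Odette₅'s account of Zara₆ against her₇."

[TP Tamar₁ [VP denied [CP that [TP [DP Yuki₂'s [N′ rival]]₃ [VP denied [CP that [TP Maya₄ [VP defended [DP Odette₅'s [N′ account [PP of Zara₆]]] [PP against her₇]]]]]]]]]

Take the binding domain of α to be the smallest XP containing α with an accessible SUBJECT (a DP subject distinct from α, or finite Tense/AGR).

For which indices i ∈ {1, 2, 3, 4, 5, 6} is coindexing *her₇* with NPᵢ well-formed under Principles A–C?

*her* is a pronoun, so Principle B applies: it must be free in its binding domain.
Binding domain of *her₇*: the embedded TP, whose subject is Maya₄.
*Tamar₁* c-commands the pronoun but from outside its binding domain, and is not c-commanded by it → coindexation permitted.
*Yuki₂* and the pronoun do not c-command one another → neither Principle B nor Principle C is at stake; coindexation permitted.
*[Yuki₂'s rival]₃* c-commands the pronoun but from outside its binding domain, and is not c-commanded by it → coindexation permitted.
*Maya₄* c-commands the pronoun within its binding domain → coindexation would violate Principle B.
*Odette₅* and the pronoun do not c-command one another → neither Principle B nor Principle C is at stake; coindexation permitted.
*Zara₆* and the pronoun do not c-command one another → neither Principle B nor Principle C is at stake; coindexation permitted.

{1, 2, 3, 5, 6}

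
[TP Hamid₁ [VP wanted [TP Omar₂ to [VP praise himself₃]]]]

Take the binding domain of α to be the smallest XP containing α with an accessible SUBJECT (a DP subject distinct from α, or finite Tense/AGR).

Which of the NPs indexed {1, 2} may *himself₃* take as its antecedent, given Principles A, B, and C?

*himself* is an anaphor, so Principle A applies: it must be bound in its binding domain.
Binding domain of *himself₃*: the embedded TP, whose subject is Omar₂.
*Hamid₁* c-commands the anaphor but is outside its binding domain → cannot satisfy Principle A.
*Omar₂* c-commands the anaphor within its binding domain → licit binder.

{2}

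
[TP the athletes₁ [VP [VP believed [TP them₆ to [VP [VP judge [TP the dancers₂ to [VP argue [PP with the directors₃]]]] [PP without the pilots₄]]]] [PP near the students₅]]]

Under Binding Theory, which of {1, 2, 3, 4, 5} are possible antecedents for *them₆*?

{5}

*them* is a pronoun, so Principle B applies: it must be free in its binding domain.
Binding domain of *them₆*: the matrix TP, whose subject is the athletes₁.
*the athletes₁* c-commands the pronoun within its binding domain → coindexation would violate Principle B.
*the dancers₂*: the pronoun c-commands this R-expression → coindexation would violate Principle C on *the dancers₂*.
*the directors₃*: the pronoun c-commands this R-expression → coindexation would violate Principle C on *the directors₃*.
*the pilots₄*: the pronoun c-commands this R-expression → coindexation would violate Principle C on *the pilots₄*.
*the students₅* and the pronoun do not c-command one another → neither Principle B nor Principle C is at stake; coindexation permitted.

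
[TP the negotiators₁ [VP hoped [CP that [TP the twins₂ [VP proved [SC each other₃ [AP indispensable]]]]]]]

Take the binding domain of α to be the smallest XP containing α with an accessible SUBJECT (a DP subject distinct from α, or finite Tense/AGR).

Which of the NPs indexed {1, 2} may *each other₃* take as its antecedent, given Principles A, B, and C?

{2}

*each other* is an anaphor, so Principle A applies: it must be bound in its binding domain.
Binding domain of *each other₃*: the embedded TP, whose subject is the twins₂.
*the negotiators₁* c-commands the anaphor but is outside its binding domain → cannot satisfy Principle A.
*the twins₂* c-commands the anaphor within its binding domain → licit binder.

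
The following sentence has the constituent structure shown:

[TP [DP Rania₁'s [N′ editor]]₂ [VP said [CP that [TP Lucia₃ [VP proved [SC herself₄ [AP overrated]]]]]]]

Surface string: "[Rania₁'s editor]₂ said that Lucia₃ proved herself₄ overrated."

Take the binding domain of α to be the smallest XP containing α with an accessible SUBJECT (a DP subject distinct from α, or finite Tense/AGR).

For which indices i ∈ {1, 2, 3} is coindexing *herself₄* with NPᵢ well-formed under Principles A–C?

{3}

*herself* is an anaphor, so Principle A applies: it must be bound in its binding domain.
Binding domain of *herself₄*: the embedded TP, whose subject is Lucia₃.
*Rania₁* does not c-command the anaphor → cannot bind it.
*[Rania₁'s editor]₂* c-commands the anaphor but is outside its binding domain → cannot satisfy Principle A.
*Lucia₃* c-commands the anaphor within its binding domain → licit binder.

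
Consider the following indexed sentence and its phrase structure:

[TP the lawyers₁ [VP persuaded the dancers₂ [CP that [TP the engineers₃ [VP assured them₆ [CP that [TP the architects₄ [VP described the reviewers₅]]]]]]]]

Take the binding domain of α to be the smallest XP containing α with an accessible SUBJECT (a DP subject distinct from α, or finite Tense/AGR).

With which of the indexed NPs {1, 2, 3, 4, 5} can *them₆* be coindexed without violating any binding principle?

*them* is a pronoun, so Principle B applies: it must be free in its binding domain.
Binding domain of *them₆*: the embedded TP, whose subject is the engineers₃.
*the lawyers₁* c-commands the pronoun but from outside its binding domain, and is not c-commanded by it → coindexation permitted.
*the dancers₂* c-commands the pronoun but from outside its binding domain, and is not c-commanded by it → coindexation permitted.
*the engineers₃* c-commands the pronoun within its binding domain → coindexation would violate Principle B.
*the architects₄*: the pronoun c-commands this R-expression → coindexation would violate Principle C on *the architects₄*.
*the reviewers₅*: the pronoun c-commands this R-expression → coindexation would violate Principle C on *the reviewers₅*.

{1, 2}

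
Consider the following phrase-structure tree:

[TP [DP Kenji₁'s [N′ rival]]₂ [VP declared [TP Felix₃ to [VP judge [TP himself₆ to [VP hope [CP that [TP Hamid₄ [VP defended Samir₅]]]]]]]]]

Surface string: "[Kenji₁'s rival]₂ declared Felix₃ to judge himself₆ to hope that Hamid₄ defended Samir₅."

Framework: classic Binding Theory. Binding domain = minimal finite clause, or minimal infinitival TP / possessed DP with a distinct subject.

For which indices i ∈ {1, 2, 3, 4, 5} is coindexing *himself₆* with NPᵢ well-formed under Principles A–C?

*himself* is an anaphor, so Principle A applies: it must be bound in its binding domain.
Binding domain of *himself₆*: the embedded TP, whose subject is Felix₃.
*Kenji₁* does not c-command the anaphor → cannot bind it.
*[Kenji₁'s rival]₂* c-commands the anaphor but is outside its binding domain → cannot satisfy Principle A.
*Felix₃* c-commands the anaphor within its binding domain → licit binder.
*Hamid₄* does not c-command the anaphor → cannot bind it.
*Samir₅* does not c-command the anaphor → cannot bind it.

{3}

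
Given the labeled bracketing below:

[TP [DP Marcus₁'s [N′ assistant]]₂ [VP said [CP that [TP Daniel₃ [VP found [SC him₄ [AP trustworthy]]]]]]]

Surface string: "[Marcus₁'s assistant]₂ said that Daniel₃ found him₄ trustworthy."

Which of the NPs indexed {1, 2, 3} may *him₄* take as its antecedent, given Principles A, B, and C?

{1, 2}

*him* is a pronoun, so Principle B applies: it must be free in its binding domain.
Binding domain of *him₄*: the embedded TP, whose subject is Daniel₃.
*Marcus₁* and the pronoun do not c-command one another → neither Principle B nor Principle C is at stake; coindexation permitted.
*[Marcus₁'s assistant]₂* c-commands the pronoun but from outside its binding domain, and is not c-commanded by it → coindexation permitted.
*Daniel₃* c-commands the pronoun within its binding domain → coindexation would violate Principle B.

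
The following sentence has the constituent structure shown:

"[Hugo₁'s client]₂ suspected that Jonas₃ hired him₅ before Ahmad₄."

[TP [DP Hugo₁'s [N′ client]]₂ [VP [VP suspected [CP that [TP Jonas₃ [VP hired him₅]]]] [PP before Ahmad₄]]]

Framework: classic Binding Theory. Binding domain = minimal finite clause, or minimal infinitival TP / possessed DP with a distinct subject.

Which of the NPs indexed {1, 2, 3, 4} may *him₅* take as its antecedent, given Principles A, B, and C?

*him* is a pronoun, so Principle B applies: it must be free in its binding domain.
Binding domain of *him₅*: the embedded TP, whose subject is Jonas₃.
*Hugo₁* and the pronoun do not c-command one another → neither Principle B nor Principle C is at stake; coindexation permitted.
*[Hugo₁'s client]₂* c-commands the pronoun but from outside its binding domain, and is not c-commanded by it → coindexation permitted.
*Jonas₃* c-commands the pronoun within its binding domain → coindexation would violate Principle B.
*Ahmad₄* and the pronoun do not c-command one another → neither Principle B nor Principle C is at stake; coindexation permitted.

{1, 2, 4}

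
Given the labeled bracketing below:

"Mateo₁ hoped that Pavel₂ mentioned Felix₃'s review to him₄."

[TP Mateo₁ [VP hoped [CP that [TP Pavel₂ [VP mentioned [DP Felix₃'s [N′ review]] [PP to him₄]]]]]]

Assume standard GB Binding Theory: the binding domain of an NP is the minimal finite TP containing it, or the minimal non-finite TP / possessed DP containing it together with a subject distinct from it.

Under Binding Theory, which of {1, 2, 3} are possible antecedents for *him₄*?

{1, 3}

*him* is a pronoun, so Principle B applies: it must be free in its binding domain.
Binding domain of *him₄*: the embedded TP, whose subject is Pavel₂.
*Mateo₁* c-commands the pronoun but from outside its binding domain, and is not c-commanded by it → coindexation permitted.
*Pavel₂* c-commands the pronoun within its binding domain → coindexation would violate Principle B.
*Felix₃* and the pronoun do not c-command one another → neither Principle B nor Principle C is at stake; coindexation permitted.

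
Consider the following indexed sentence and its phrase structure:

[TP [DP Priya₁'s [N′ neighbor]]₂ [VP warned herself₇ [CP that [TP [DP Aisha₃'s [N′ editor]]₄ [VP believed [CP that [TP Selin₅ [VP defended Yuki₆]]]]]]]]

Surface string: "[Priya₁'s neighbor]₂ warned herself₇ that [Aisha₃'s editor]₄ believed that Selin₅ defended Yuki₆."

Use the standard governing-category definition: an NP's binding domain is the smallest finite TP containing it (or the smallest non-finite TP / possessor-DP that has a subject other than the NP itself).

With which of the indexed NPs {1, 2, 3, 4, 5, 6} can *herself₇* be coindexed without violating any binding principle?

{2}

*herself* is an anaphor, so Principle A applies: it must be bound in its binding domain.
Binding domain of *herself₇*: the matrix TP, whose subject is [Priya₁'s neighbor]₂.
*Priya₁* does not c-command the anaphor → cannot bind it.
*[Priya₁'s neighbor]₂* c-commands the anaphor within its binding domain → licit binder.
*Aisha₃* does not c-command the anaphor → cannot bind it.
*[Aisha₃'s editor]₄* does not c-command the anaphor → cannot bind it.
*Selin₅* does not c-command the anaphor → cannot bind it.
*Yuki₆* does not c-command the anaphor → cannot bind it.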